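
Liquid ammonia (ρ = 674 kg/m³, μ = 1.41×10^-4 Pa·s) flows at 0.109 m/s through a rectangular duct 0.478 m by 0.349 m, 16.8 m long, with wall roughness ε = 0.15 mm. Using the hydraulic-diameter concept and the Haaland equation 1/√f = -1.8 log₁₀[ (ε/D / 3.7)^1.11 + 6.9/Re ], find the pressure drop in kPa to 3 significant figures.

ΔP ≈ 0.00297 kPa

Hydraulic diameter D_h = 4A/P = 4·(0.478·0.349)/(2·(0.478+0.349)) = 0.6673/1.654 = 0.4034 m.
Re = ρVD_h/μ = 674·0.109·0.4034/0.000141 = 2.102e+05.
ε/D_h = 0.00015/0.4034 = 0.000372; Haaland gives 1/√f = -1.8 log₁₀[3.65e-05+3.28e-05] = 7.486, so f = 0.01784.
ΔP = f(L/D_h)(ρV²/2) = 0.01784·16.8/0.4034·4.004 = 2.975 Pa.
ΔP = 0.00297 kPa.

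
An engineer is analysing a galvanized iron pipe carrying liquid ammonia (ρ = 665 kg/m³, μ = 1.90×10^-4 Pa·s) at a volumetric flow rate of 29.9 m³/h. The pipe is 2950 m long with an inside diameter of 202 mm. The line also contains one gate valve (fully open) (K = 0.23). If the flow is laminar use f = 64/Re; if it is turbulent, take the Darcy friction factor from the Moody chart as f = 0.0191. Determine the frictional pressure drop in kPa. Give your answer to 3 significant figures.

Q = 29.9 m³/h = 29.9/3600 = 0.008306 m³/s.
Cross-sectional area A = πD²/4 = π(0.202)²/4 = 0.03205 m²; mean velocity V = Q/A = 0.008306/0.03205 = 0.2592 m/s.
Reynolds number Re = ρVD/μ = 665 · 0.2592 · 0.202 / 0.00019 = 1.832e+05.
Re > 4000 → turbulent; use the Moody-chart value f = 0.0191.
Total minor-loss coefficient ΣK = 1·0.23 = 0.23.
ΔP = [f·L/D + ΣK]·(ρV²/2) = [0.0191·2950/0.202 + 0.23]·(665·0.2592²/2) = [278.9 + 0.23]·22.33 = 6235 Pa.
ΔP = 6235 Pa = 6.23 kPa.

ΔP ≈ 6.23 kPa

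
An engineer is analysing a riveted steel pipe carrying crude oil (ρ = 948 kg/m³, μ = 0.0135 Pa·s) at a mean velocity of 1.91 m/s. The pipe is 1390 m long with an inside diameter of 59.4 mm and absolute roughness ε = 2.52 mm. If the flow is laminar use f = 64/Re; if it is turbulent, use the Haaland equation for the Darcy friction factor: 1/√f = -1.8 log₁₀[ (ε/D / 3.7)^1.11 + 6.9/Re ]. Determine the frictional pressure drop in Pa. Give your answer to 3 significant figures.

ΔP ≈ 2.82×10^6 Pa

Reynolds number Re = ρVD/μ = 948 · 1.91 · 0.0594 / 0.0135 = 7967.
Re > 4000 → turbulent. Relative roughness ε/D = 0.00252/0.0594 = 0.0424. Haaland: 1/√f = -1.8 log₁₀[(0.0424/3.7)^1.11 + 6.9/7967] = -1.8 log₁₀[0.00701 + 0.000866] = 3.786, so f = 0.06976.
Darcy-Weisbach: ΔP = f(L/D)(ρV²/2) = 0.06976·(1390/0.0594)·(948·1.91²/2) = 0.06976·2.34e+04·1729 = 2.823e+06 Pa.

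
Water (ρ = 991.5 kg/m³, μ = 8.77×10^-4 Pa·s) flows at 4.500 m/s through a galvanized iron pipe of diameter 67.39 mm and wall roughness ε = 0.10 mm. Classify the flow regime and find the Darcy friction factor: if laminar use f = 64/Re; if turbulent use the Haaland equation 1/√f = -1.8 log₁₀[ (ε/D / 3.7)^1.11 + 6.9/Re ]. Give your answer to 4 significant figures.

f ≈ 0.02228

Re = ρVD/μ = 991.5·4.5·0.06739/0.000877 = 3.428e+05.
Re > 4000 → turbulent. ε/D = 0.0001/0.06739 = 0.00148; Haaland: 1/√f = -1.8 log₁₀[0.00017 + 2.01e-05] = 6.699, so f = 0.02228.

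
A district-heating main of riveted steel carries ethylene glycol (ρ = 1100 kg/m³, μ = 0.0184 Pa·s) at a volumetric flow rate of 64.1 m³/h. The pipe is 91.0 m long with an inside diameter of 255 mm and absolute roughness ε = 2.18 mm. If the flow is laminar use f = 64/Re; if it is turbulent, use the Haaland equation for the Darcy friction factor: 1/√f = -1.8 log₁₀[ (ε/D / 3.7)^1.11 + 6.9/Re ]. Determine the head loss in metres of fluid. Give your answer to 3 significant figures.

Q = 64.1 m³/h = 64.1/3600 = 0.01781 m³/s.
Cross-sectional area A = πD²/4 = π(0.255)²/4 = 0.05107 m²; mean velocity V = Q/A = 0.01781/0.05107 = 0.3486 m/s.
Reynolds number Re = ρVD/μ = 1100 · 0.3486 · 0.255 / 0.0184 = 5315.
Re > 4000 → turbulent. Relative roughness ε/D = 0.00218/0.255 = 0.00855. Haaland: 1/√f = -1.8 log₁₀[(0.00855/3.7)^1.11 + 6.9/5315] = -1.8 log₁₀[0.00119 + 0.0013] = 4.689, so f = 0.04548.
Darcy-Weisbach: ΔP = f(L/D)(ρV²/2) = 0.04548·(91/0.255)·(1100·0.3486²/2) = 0.04548·356.9·66.85 = 1085 Pa.
Head loss h_f = ΔP/(ρg) = 1085/(1100·9.81) = 0.101 m.

h_f ≈ 0.101 m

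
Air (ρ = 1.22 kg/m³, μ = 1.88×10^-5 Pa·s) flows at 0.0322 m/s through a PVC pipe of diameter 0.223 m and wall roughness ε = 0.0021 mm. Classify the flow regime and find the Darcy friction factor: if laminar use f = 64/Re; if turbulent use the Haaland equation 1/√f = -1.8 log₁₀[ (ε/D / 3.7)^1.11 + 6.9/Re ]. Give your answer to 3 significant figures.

Re = ρVD/μ = 1.22·0.0322·0.223/1.88e-05 = 466.
Re < 2300 → laminar, so f = 64/Re = 0.1373 (roughness is irrelevant in laminar flow).

f ≈ 0.137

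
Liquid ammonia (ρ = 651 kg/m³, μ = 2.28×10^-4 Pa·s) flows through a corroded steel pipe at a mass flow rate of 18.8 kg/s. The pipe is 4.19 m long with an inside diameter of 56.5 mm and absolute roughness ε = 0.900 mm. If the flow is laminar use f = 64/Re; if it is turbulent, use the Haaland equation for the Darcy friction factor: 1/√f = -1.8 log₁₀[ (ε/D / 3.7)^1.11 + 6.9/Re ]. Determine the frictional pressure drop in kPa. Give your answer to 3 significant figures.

ΔP ≈ 143 kPa

A = πD²/4 = π(0.0565)²/4 = 0.002507 m²; mean velocity V = ṁ/(ρA) = 18.8/(651 · 0.002507) = 11.52 m/s.
Reynolds number Re = ρVD/μ = 651 · 11.52 · 0.0565 / 0.000228 = 1.858e+06.
Re > 4000 → turbulent. Relative roughness ε/D = 0.0009/0.0565 = 0.0159. Haaland: 1/√f = -1.8 log₁₀[(0.0159/3.7)^1.11 + 6.9/1.858e+06] = -1.8 log₁₀[0.00236 + 3.71e-06] = 4.726, so f = 0.04477.
Darcy-Weisbach: ΔP = f(L/D)(ρV²/2) = 0.04477·(4.19/0.0565)·(651·11.52²/2) = 0.04477·74.16·4.318e+04 = 1.434e+05 Pa.
ΔP = 1.434e+05 Pa = 143 kPa.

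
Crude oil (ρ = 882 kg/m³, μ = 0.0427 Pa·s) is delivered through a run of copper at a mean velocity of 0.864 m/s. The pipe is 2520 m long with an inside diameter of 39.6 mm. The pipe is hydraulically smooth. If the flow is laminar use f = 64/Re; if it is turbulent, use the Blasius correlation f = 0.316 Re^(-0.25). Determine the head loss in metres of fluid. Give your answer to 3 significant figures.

h_f ≈ 219 m

Reynolds number Re = ρVD/μ = 882 · 0.864 · 0.0396 / 0.0427 = 706.7.
Re < 2300 → laminar flow, so f = 64/Re = 64/706.7 = 0.09056 (the turbulent correlation is not needed).
Darcy-Weisbach: ΔP = f(L/D)(ρV²/2) = 0.09056·(2520/0.0396)·(882·0.864²/2) = 0.09056·6.364e+04·329.2 = 1.897e+06 Pa.
Head loss h_f = ΔP/(ρg) = 1.897e+06/(882·9.81) = 219 m.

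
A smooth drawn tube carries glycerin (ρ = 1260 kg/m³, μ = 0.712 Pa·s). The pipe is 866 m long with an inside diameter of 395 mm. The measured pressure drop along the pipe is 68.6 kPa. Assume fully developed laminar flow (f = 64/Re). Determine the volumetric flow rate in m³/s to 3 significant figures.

For laminar flow, f = 64/Re with Re = ρVD/μ, so Darcy-Weisbach reduces to ΔP = 32μLV/D². Solving for V: V = ΔP·D²/(32μL) = 6.86e+04·(0.395)²/(32·0.712·866) = 0.5425 m/s.
Check: Re = ρVD/μ = 1260·0.5425·0.395/0.712 = 379.2 < 2300, so the laminar assumption holds.
Q = V·A = 0.5425·(π/4·0.395²) = 0.06647 m³/s = 0.0665 m³/s.

Q ≈ 0.0665 m³/s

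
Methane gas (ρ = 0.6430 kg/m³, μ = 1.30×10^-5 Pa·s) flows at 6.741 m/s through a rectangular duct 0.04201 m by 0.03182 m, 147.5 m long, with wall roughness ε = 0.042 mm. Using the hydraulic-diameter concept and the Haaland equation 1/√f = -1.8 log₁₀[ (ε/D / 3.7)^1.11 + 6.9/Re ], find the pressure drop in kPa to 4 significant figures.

ΔP ≈ 1.846 kPa

Hydraulic diameter D_h = 4A/P = 4·(0.04201·0.03182)/(2·(0.04201+0.03182)) = 0.005347/0.1477 = 0.03621 m.
Re = ρVD_h/μ = 0.643·6.741·0.03621/1.3e-05 = 1.207e+04.
ε/D_h = 4.2e-05/0.03621 = 0.00116; Haaland gives 1/√f = -1.8 log₁₀[0.000129+0.000571] = 5.678, so f = 0.03102.
ΔP = f(L/D_h)(ρV²/2) = 0.03102·147.5/0.03621·14.61 = 1846 Pa.
ΔP = 1.846 kPa.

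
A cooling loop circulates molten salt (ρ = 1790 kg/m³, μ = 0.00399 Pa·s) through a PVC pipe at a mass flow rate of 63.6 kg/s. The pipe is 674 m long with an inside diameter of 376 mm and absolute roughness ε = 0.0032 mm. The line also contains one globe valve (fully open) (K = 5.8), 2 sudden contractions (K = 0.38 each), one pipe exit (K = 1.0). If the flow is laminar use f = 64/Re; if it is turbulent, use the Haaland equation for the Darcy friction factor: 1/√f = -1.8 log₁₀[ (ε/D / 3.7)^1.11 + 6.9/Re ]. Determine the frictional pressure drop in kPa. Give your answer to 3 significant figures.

ΔP ≈ 4.04 kPa

A = πD²/4 = π(0.376)²/4 = 0.111 m²; mean velocity V = ṁ/(ρA) = 63.6/(1790 · 0.111) = 0.32 m/s.
Reynolds number Re = ρVD/μ = 1790 · 0.32 · 0.376 / 0.00399 = 5.398e+04.
Re > 4000 → turbulent. Relative roughness ε/D = 3.2e-06/0.376 = 8.51e-06. Haaland: 1/√f = -1.8 log₁₀[(8.51e-06/3.7)^1.11 + 6.9/5.398e+04] = -1.8 log₁₀[5.52e-07 + 0.000128] = 7.005, so f = 0.02038.
Total minor-loss coefficient ΣK = 1·5.8 + 2·0.38 + 1·1 = 7.56.
ΔP = [f·L/D + ΣK]·(ρV²/2) = [0.02038·674/0.376 + 7.56]·(1790·0.32²/2) = [36.53 + 7.56]·91.64 = 4041 Pa.
ΔP = 4041 Pa = 4.04 kPa.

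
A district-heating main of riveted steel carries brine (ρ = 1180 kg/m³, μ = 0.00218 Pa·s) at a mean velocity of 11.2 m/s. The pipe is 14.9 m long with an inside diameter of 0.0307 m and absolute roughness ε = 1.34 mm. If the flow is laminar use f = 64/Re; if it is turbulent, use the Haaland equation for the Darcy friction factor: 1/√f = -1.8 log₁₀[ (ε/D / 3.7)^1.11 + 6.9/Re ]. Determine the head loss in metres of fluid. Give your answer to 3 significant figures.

Reynolds number Re = ρVD/μ = 1180 · 11.2 · 0.0307 / 0.00218 = 1.861e+05.
Re > 4000 → turbulent. Relative roughness ε/D = 0.00134/0.0307 = 0.0436. Haaland: 1/√f = -1.8 log₁₀[(0.0436/3.7)^1.11 + 6.9/1.861e+05] = -1.8 log₁₀[0.00724 + 3.71e-05] = 3.849, so f = 0.06751.
Darcy-Weisbach: ΔP = f(L/D)(ρV²/2) = 0.06751·(14.9/0.0307)·(1180·11.2²/2) = 0.06751·485.3·7.401e+04 = 2.425e+06 Pa.
Head loss h_f = ΔP/(ρg) = 2.425e+06/(1180·9.81) = 209 m.

h_f ≈ 209 m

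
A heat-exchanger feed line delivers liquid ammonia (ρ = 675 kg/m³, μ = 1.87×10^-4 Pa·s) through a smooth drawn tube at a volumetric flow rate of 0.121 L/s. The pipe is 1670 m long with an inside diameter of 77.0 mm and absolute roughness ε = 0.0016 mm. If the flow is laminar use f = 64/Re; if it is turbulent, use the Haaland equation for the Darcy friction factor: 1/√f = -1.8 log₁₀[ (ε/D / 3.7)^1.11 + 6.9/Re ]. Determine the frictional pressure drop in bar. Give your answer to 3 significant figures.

ΔP ≈ 0.00167 bar

Q = 0.121 L/s = 0.121/1000 = 0.000121 m³/s.
Cross-sectional area A = πD²/4 = π(0.077)²/4 = 0.004657 m²; mean velocity V = Q/A = 0.000121/0.004657 = 0.02598 m/s.
Reynolds number Re = ρVD/μ = 675 · 0.02598 · 0.077 / 0.000187 = 7222.
Re > 4000 → turbulent. Relative roughness ε/D = 1.6e-06/0.077 = 2.08e-05. Haaland: 1/√f = -1.8 log₁₀[(2.08e-05/3.7)^1.11 + 6.9/7222] = -1.8 log₁₀[1.49e-06 + 0.000955] = 5.434, so f = 0.03386.
Darcy-Weisbach: ΔP = f(L/D)(ρV²/2) = 0.03386·(1670/0.077)·(675·0.02598²/2) = 0.03386·2.169e+04·0.2279 = 167.3 Pa.
ΔP = 167.3 Pa = 0.00167 bar.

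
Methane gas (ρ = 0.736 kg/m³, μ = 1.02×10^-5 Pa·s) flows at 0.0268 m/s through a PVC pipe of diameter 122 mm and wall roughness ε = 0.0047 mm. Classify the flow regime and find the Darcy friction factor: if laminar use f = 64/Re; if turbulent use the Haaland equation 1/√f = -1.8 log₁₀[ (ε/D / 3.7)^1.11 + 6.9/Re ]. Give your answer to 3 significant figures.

f ≈ 0.271

Re = ρVD/μ = 0.736·0.0268·0.122/1.02e-05 = 235.9.
Re < 2300 → laminar, so f = 64/Re = 0.2713 (roughness is irrelevant in laminar flow).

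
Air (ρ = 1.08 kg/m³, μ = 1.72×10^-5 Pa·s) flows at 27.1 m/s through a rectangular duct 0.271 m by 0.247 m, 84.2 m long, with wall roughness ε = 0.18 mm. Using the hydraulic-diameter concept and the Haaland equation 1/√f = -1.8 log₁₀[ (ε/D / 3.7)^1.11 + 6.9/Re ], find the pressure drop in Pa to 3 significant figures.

ΔP ≈ 2430 Pa

Hydraulic diameter D_h = 4A/P = 4·(0.271·0.247)/(2·(0.271+0.247)) = 0.2677/1.036 = 0.2584 m.
Re = ρVD_h/μ = 1.08·27.1·0.2584/1.72e-05 = 4.398e+05.
ε/D_h = 0.00018/0.2584 = 0.000696; Haaland gives 1/√f = -1.8 log₁₀[7.33e-05+1.57e-05] = 7.291, so f = 0.01881.
ΔP = f(L/D_h)(ρV²/2) = 0.01881·84.2/0.2584·396.6 = 2430 Pa.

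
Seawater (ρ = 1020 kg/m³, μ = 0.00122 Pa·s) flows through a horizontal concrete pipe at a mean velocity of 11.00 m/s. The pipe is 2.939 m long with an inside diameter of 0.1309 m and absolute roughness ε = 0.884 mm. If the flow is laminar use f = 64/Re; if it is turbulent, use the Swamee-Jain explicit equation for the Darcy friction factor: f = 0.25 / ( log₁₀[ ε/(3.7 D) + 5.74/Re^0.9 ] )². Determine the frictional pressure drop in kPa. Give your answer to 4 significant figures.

ΔP ≈ 46.34 kPa

Reynolds number Re = ρVD/μ = 1020 · 11 · 0.1309 / 0.00122 = 1.204e+06.
Re > 4000 → turbulent. Relative roughness ε/D = 0.000884/0.1309 = 0.00675. Swamee-Jain: f = 0.25/(log₁₀[0.00675/3.7 + 5.74/1.204e+06^0.9])² = 0.25/(log₁₀[0.00183 + 1.93e-05])² = 0.25/(-2.734)² = 0.03344.
Darcy-Weisbach: ΔP = f(L/D)(ρV²/2) = 0.03344·(2.939/0.1309)·(1020·11²/2) = 0.03344·22.45·6.171e+04 = 4.634e+04 Pa.
ΔP = 4.634e+04 Pa = 46.34 kPa.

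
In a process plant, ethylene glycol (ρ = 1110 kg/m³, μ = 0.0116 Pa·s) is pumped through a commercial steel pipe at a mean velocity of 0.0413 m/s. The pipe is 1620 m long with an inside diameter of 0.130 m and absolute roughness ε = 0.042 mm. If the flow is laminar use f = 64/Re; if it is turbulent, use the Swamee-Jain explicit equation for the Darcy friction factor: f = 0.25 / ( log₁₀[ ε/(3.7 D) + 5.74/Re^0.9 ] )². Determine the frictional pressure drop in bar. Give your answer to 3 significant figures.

Reynolds number Re = ρVD/μ = 1110 · 0.0413 · 0.13 / 0.0116 = 513.8.
Re < 2300 → laminar flow, so f = 64/Re = 64/513.8 = 0.1246 (the turbulent correlation is not needed).
Darcy-Weisbach: ΔP = f(L/D)(ρV²/2) = 0.1246·(1620/0.13)·(1110·0.0413²/2) = 0.1246·1.246e+04·0.9467 = 1470 Pa.
ΔP = 1470 Pa = 0.0147 bar.

ΔP ≈ 0.0147 bar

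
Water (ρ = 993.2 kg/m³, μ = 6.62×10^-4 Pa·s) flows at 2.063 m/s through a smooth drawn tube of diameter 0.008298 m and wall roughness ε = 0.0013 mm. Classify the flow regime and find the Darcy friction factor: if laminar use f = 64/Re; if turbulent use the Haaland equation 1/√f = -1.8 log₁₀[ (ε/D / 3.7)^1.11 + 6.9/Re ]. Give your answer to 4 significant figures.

f ≈ 0.02451

Re = ρVD/μ = 993.2·2.063·0.008298/0.000662 = 2.568e+04.
Re > 4000 → turbulent. ε/D = 1.3e-06/0.008298 = 0.000157; Haaland: 1/√f = -1.8 log₁₀[1.4e-05 + 0.000269] = 6.388, so f = 0.02451.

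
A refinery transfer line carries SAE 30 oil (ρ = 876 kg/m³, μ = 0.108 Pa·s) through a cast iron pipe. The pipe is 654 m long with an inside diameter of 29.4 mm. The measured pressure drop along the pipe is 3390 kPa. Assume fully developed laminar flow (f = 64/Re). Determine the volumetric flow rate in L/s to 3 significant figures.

Q ≈ 0.880 L/s

For laminar flow, f = 64/Re with Re = ρVD/μ, so Darcy-Weisbach reduces to ΔP = 32μLV/D². Solving for V: V = ΔP·D²/(32μL) = 3.39e+06·(0.0294)²/(32·0.108·654) = 1.296 m/s.
Check: Re = ρVD/μ = 876·1.296·0.0294/0.108 = 309.2 < 2300, so the laminar assumption holds.
Q = V·A = 1.296·(π/4·0.0294²) = 0.0008801 m³/s = 0.880 L/s.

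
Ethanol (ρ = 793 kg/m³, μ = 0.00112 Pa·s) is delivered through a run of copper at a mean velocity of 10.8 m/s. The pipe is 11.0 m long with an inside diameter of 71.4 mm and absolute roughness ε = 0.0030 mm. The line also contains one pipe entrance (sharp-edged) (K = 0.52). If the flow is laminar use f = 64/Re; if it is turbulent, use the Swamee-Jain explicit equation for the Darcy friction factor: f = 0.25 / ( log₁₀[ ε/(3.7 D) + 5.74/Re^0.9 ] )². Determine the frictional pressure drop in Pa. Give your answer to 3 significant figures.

ΔP ≈ 121000 Pa

Reynolds number Re = ρVD/μ = 793 · 10.8 · 0.0714 / 0.00112 = 5.46e+05.
Re > 4000 → turbulent. Relative roughness ε/D = 3e-06/0.0714 = 4.2e-05. Swamee-Jain: f = 0.25/(log₁₀[4.2e-05/3.7 + 5.74/5.46e+05^0.9])² = 0.25/(log₁₀[1.14e-05 + 3.94e-05])² = 0.25/(-4.295)² = 0.01356.
Total minor-loss coefficient ΣK = 1·0.52 = 0.52.
ΔP = [f·L/D + ΣK]·(ρV²/2) = [0.01356·11/0.0714 + 0.52]·(793·10.8²/2) = [2.088 + 0.52]·4.625e+04 = 1.206e+05 Pa.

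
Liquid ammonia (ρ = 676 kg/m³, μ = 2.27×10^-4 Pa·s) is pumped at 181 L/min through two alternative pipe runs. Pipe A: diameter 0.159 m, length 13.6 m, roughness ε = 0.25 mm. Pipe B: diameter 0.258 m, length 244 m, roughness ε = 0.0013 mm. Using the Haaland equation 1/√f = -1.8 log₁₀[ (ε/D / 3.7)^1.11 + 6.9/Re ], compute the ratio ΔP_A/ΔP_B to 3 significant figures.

ΔP_A/ΔP_B ≈ 0.718

Pipe A: V = Q/A = 0.003017/0.01986 = 0.1519 m/s; Re = 7.194e+04; ε/D = 0.00157; Haaland → f = 0.02438; ΔP_A = f(L/D)(ρV²/2) = 16.27 Pa.
Pipe B: V = Q/A = 0.003017/0.05228 = 0.0577 m/s; Re = 4.433e+04; ε/D = 5.04e-06; Haaland → f = 0.0213; ΔP_B = f(L/D)(ρV²/2) = 22.67 Pa.
ΔP_A/ΔP_B = 16.27/22.67 = 0.718.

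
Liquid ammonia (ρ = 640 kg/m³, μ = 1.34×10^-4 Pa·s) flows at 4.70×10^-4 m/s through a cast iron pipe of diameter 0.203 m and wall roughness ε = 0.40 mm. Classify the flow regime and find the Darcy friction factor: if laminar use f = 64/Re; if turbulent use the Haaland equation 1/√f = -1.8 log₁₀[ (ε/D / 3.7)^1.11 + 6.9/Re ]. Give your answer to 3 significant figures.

Re = ρVD/μ = 640·0.00047·0.203/0.000134 = 455.7.
Re < 2300 → laminar, so f = 64/Re = 0.1404 (roughness is irrelevant in laminar flow).

f ≈ 0.140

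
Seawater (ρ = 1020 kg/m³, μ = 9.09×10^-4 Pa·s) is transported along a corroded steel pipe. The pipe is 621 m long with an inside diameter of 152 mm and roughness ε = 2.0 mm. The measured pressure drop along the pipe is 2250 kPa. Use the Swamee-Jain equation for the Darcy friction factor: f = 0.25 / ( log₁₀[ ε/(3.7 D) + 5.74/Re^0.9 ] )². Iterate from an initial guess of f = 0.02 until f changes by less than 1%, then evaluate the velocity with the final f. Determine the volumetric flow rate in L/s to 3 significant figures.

Q ≈ 92.2 L/s

Rearranging Darcy-Weisbach: V = √(2·ΔP·D/(f·L·ρ)). With ε/D = 0.002/0.152 = 0.0132, iterate starting from f = 0.02:
  f = 0.02 → V = √(2·2.25e+06·0.152/(0.02·621·1020)) = 7.348 m/s; Re = ρVD/μ = 1.253e+06; f → 0.04176
  f = 0.04176 → V = 5.085 m/s; Re = 8.673e+05; f → 0.04179
Converged (Δf/f < 1%). With the final f = 0.04179: V = √(2·2.25e+06·0.152/(0.04179·621·1020)) = 5.083 m/s.
Q = V·A = 5.083·(π/4·0.152²) = 0.09224 m³/s = 92.2 L/s.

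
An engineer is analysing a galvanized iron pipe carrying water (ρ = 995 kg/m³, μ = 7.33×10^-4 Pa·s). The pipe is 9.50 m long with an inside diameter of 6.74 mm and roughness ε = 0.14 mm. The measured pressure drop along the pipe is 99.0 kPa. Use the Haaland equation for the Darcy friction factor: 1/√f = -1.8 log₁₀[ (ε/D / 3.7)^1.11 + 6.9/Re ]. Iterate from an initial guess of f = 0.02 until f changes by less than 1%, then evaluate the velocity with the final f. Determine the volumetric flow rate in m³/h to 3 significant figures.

Rearranging Darcy-Weisbach: V = √(2·ΔP·D/(f·L·ρ)). With ε/D = 0.00014/0.00674 = 0.0208, iterate starting from f = 0.02:
  f = 0.02 → V = √(2·9.9e+04·0.00674/(0.02·9.5·995)) = 2.657 m/s; Re = ρVD/μ = 2.431e+04; f → 0.05096
  f = 0.05096 → V = 1.665 m/s; Re = 1.523e+04; f → 0.05183
  f = 0.05183 → V = 1.651 m/s; Re = 1.51e+04; f → 0.05184
Converged (Δf/f < 1%). With the final f = 0.05184: V = √(2·9.9e+04·0.00674/(0.05184·9.5·995)) = 1.65 m/s.
Q = V·A = 1.65·(π/4·0.00674²) = 5.888e-05 m³/s = 0.212 m³/h.

Q ≈ 0.212 m³/h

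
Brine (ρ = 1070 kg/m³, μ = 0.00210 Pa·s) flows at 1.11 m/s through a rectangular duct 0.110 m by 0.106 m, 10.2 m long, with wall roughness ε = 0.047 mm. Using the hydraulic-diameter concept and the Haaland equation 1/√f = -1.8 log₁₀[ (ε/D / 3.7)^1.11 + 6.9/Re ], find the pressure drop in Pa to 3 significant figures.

Hydraulic diameter D_h = 4A/P = 4·(0.11·0.106)/(2·(0.11+0.106)) = 0.04664/0.432 = 0.108 m.
Re = ρVD_h/μ = 1070·1.11·0.108/0.0021 = 6.106e+04.
ε/D_h = 4.7e-05/0.108 = 0.000435; Haaland gives 1/√f = -1.8 log₁₀[4.35e-05+0.000113] = 6.85, so f = 0.02131.
ΔP = f(L/D_h)(ρV²/2) = 0.02131·10.2/0.108·659.2 = 1327 Pa.

ΔP ≈ 1330 Pa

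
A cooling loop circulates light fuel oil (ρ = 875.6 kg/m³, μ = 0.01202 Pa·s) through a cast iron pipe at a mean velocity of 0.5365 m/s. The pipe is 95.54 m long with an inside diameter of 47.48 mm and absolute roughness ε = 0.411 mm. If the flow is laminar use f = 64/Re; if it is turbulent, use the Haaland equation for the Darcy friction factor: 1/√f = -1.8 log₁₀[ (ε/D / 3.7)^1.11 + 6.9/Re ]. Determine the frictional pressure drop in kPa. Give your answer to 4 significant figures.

ΔP ≈ 8.746 kPa

Reynolds number Re = ρVD/μ = 875.6 · 0.5365 · 0.04748 / 0.012 = 1856.
Re < 2300 → laminar flow, so f = 64/Re = 64/1856 = 0.03449 (the turbulent correlation is not needed).
Darcy-Weisbach: ΔP = f(L/D)(ρV²/2) = 0.03449·(95.54/0.04748)·(875.6·0.5365²/2) = 0.03449·2012·126 = 8746 Pa.
ΔP = 8746 Pa = 8.746 kPa.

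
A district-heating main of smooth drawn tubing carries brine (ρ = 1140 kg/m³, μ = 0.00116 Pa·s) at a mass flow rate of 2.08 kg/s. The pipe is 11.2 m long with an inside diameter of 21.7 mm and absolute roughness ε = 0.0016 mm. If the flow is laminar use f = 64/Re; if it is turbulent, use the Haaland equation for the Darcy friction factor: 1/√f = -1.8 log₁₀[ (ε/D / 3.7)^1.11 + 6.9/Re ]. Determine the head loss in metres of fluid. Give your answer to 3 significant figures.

A = πD²/4 = π(0.0217)²/4 = 0.0003698 m²; mean velocity V = ṁ/(ρA) = 2.08/(1140 · 0.0003698) = 4.933 m/s.
Reynolds number Re = ρVD/μ = 1140 · 4.933 · 0.0217 / 0.00116 = 1.052e+05.
Re > 4000 → turbulent. Relative roughness ε/D = 1.6e-06/0.0217 = 7.37e-05. Haaland: 1/√f = -1.8 log₁₀[(7.37e-05/3.7)^1.11 + 6.9/1.052e+05] = -1.8 log₁₀[6.06e-06 + 6.56e-05] = 7.461, so f = 0.01797.
Darcy-Weisbach: ΔP = f(L/D)(ρV²/2) = 0.01797·(11.2/0.0217)·(1140·4.933²/2) = 0.01797·516.1·1.387e+04 = 1.286e+05 Pa.
Head loss h_f = ΔP/(ρg) = 1.286e+05/(1140·9.81) = 11.5 m.

h_f ≈ 11.5 m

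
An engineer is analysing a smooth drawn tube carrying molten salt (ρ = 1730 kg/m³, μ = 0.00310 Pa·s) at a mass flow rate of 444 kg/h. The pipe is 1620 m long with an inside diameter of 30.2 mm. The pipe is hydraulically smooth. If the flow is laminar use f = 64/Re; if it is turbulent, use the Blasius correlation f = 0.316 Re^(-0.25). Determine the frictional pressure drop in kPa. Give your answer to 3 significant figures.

ΔP ≈ 17.5 kPa

ṁ = 444 kg/h = 444/3600 = 0.1233 kg/s.
A = πD²/4 = π(0.0302)²/4 = 0.0007163 m²; mean velocity V = ṁ/(ρA) = 0.1233/(1730 · 0.0007163) = 0.09952 m/s.
Reynolds number Re = ρVD/μ = 1730 · 0.09952 · 0.0302 / 0.0031 = 1677.
Re < 2300 → laminar flow, so f = 64/Re = 64/1677 = 0.03816 (the turbulent correlation is not needed).
Darcy-Weisbach: ΔP = f(L/D)(ρV²/2) = 0.03816·(1620/0.0302)·(1730·0.09952²/2) = 0.03816·5.364e+04·8.568 = 1.754e+04 Pa.
ΔP = 1.754e+04 Pa = 17.5 kPa.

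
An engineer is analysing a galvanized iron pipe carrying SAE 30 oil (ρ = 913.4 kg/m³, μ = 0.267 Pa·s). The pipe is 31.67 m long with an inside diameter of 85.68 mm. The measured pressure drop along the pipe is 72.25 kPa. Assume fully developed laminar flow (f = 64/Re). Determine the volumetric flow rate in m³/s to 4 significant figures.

Q ≈ 0.01130 m³/s

For laminar flow, f = 64/Re with Re = ρVD/μ, so Darcy-Weisbach reduces to ΔP = 32μLV/D². Solving for V: V = ΔP·D²/(32μL) = 7.225e+04·(0.08568)²/(32·0.267·31.67) = 1.96 m/s.
Check: Re = ρVD/μ = 913.4·1.96·0.08568/0.267 = 574.5 < 2300, so the laminar assumption holds.
Q = V·A = 1.96·(π/4·0.08568²) = 0.0113 m³/s = 0.01130 m³/s.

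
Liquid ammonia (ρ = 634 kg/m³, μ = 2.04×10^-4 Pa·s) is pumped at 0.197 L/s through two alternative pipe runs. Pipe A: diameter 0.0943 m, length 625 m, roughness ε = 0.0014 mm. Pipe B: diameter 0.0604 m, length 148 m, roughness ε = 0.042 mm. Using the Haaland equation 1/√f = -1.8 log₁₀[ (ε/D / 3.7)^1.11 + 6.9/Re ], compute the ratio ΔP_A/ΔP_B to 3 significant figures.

ΔP_A/ΔP_B ≈ 0.497

Pipe A: V = Q/A = 0.000197/0.006984 = 0.02821 m/s; Re = 8267; ε/D = 1.48e-05; Haaland → f = 0.03258; ΔP_A = f(L/D)(ρV²/2) = 54.46 Pa.
Pipe B: V = Q/A = 0.000197/0.002865 = 0.06875 m/s; Re = 1.291e+04; ε/D = 0.000695; Haaland → f = 0.02984; ΔP_B = f(L/D)(ρV²/2) = 109.6 Pa.
ΔP_A/ΔP_B = 54.46/109.6 = 0.497.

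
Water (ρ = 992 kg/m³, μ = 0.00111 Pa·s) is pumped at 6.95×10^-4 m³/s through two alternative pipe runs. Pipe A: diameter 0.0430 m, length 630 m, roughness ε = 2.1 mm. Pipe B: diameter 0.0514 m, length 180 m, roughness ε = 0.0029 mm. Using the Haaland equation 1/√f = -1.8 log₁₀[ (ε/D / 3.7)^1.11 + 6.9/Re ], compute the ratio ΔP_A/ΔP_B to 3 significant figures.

ΔP_A/ΔP_B ≈ 22.4

Pipe A: V = Q/A = 0.000695/0.001452 = 0.4786 m/s; Re = 1.839e+04; ε/D = 0.0488; Haaland → f = 0.07226; ΔP_A = f(L/D)(ρV²/2) = 1.203e+05 Pa.
Pipe B: V = Q/A = 0.000695/0.002075 = 0.3349 m/s; Re = 1.539e+04; ε/D = 5.64e-05; Haaland → f = 0.0276; ΔP_B = f(L/D)(ρV²/2) = 5379 Pa.
ΔP_A/ΔP_B = 1.203e+05/5379 = 22.4.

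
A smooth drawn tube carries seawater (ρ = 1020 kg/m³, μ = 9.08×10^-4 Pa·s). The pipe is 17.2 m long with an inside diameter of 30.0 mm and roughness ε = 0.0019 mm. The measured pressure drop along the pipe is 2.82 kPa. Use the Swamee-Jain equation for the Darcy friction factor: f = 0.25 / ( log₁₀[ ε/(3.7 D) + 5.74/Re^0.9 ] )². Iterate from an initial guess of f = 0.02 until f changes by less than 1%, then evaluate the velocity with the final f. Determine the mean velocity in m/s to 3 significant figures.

V ≈ 0.612 m/s

Rearranging Darcy-Weisbach: V = √(2·ΔP·D/(f·L·ρ)). With ε/D = 1.9e-06/0.03 = 6.33e-05, iterate starting from f = 0.02:
  f = 0.02 → V = √(2·2820·0.03/(0.02·17.2·1020)) = 0.6944 m/s; Re = ρVD/μ = 2.34e+04; f → 0.025
  f = 0.025 → V = 0.6211 m/s; Re = 2.093e+04; f → 0.02568
  f = 0.02568 → V = 0.6128 m/s; Re = 2.065e+04; f → 0.02577
Converged (Δf/f < 1%). With the final f = 0.02577: V = √(2·2820·0.03/(0.02577·17.2·1020)) = 0.6118 m/s.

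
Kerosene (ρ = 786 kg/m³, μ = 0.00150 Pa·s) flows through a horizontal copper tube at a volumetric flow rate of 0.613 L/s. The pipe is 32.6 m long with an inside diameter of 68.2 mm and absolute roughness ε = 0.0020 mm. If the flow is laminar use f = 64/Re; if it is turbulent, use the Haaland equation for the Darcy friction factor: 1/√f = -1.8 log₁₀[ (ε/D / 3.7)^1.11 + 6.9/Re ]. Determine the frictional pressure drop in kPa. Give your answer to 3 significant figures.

Q = 0.613 L/s = 0.613/1000 = 0.000613 m³/s.
Cross-sectional area A = πD²/4 = π(0.0682)²/4 = 0.003653 m²; mean velocity V = Q/A = 0.000613/0.003653 = 0.1678 m/s.
Reynolds number Re = ρVD/μ = 786 · 0.1678 · 0.0682 / 0.0015 = 5997.
Re > 4000 → turbulent. Relative roughness ε/D = 2e-06/0.0682 = 2.93e-05. Haaland: 1/√f = -1.8 log₁₀[(2.93e-05/3.7)^1.11 + 6.9/5997] = -1.8 log₁₀[2.18e-06 + 0.00115] = 5.289, so f = 0.03575.
Darcy-Weisbach: ΔP = f(L/D)(ρV²/2) = 0.03575·(32.6/0.0682)·(786·0.1678²/2) = 0.03575·478·11.07 = 189.1 Pa.
ΔP = 189.1 Pa = 0.189 kPa.

ΔP ≈ 0.189 kPa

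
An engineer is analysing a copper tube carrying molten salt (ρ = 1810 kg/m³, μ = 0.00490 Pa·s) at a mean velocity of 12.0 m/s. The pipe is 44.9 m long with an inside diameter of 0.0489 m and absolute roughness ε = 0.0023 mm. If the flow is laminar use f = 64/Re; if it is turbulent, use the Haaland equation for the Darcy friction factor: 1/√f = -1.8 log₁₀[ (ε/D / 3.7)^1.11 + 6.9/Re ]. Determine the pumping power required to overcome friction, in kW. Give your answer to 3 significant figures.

P ≈ 42.0 kW

Reynolds number Re = ρVD/μ = 1810 · 12 · 0.0489 / 0.0049 = 2.168e+05.
Re > 4000 → turbulent. Relative roughness ε/D = 2.3e-06/0.0489 = 4.7e-05. Haaland: 1/√f = -1.8 log₁₀[(4.7e-05/3.7)^1.11 + 6.9/2.168e+05] = -1.8 log₁₀[3.68e-06 + 3.18e-05] = 8.009, so f = 0.01559.
Darcy-Weisbach: ΔP = f(L/D)(ρV²/2) = 0.01559·(44.9/0.0489)·(1810·12²/2) = 0.01559·918.2·1.303e+05 = 1.865e+06 Pa.
Q = V·A = 12·0.001878 = 0.02254 m³/s.
Pumping power P = QΔP = 0.02254·1.865e+06 = 42040 W = 42.0 kW.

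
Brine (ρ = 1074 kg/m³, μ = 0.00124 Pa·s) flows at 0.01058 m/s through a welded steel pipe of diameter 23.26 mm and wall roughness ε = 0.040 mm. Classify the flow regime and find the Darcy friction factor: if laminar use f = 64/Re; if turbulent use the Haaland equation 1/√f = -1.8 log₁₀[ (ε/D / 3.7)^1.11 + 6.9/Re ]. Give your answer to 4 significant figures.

Re = ρVD/μ = 1074·0.01058·0.02326/0.00124 = 213.1.
Re < 2300 → laminar, so f = 64/Re = 0.3003 (roughness is irrelevant in laminar flow).

f ≈ 0.3003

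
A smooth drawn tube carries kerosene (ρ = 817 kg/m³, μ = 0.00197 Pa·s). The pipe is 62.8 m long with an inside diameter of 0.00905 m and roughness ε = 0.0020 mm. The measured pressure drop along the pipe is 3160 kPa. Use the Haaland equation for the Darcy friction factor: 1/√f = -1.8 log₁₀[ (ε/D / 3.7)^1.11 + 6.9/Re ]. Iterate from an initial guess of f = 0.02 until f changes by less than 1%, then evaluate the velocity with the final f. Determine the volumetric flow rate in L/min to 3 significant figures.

Rearranging Darcy-Weisbach: V = √(2·ΔP·D/(f·L·ρ)). With ε/D = 2e-06/0.00905 = 0.000221, iterate starting from f = 0.02:
  f = 0.02 → V = √(2·3.16e+06·0.00905/(0.02·62.8·817)) = 7.466 m/s; Re = ρVD/μ = 2.802e+04; f → 0.02416
  f = 0.02416 → V = 6.792 m/s; Re = 2.549e+04; f → 0.02469
  f = 0.02469 → V = 6.72 m/s; Re = 2.522e+04; f → 0.02475
Converged (Δf/f < 1%). With the final f = 0.02475: V = √(2·3.16e+06·0.00905/(0.02475·62.8·817)) = 6.712 m/s.
Q = V·A = 6.712·(π/4·0.00905²) = 0.0004317 m³/s = 25.9 L/min.

Q ≈ 25.9 L/min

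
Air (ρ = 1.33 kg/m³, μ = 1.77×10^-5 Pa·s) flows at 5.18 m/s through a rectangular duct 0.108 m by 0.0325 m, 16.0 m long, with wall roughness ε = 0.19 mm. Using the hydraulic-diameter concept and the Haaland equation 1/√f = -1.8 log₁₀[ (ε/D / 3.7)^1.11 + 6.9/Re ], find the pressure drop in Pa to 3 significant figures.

ΔP ≈ 186 Pa

Hydraulic diameter D_h = 4A/P = 4·(0.108·0.0325)/(2·(0.108+0.0325)) = 0.01404/0.281 = 0.04996 m.
Re = ρVD_h/μ = 1.33·5.18·0.04996/1.77e-05 = 1.945e+04.
ε/D_h = 0.00019/0.04996 = 0.0038; Haaland gives 1/√f = -1.8 log₁₀[0.000482+0.000355] = 5.539, so f = 0.03259.
ΔP = f(L/D_h)(ρV²/2) = 0.03259·16/0.04996·17.84 = 186.2 Pa.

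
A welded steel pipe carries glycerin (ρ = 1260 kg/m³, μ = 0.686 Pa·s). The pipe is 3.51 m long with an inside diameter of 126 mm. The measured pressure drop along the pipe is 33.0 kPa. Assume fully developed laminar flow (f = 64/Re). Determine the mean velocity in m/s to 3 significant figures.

For laminar flow, f = 64/Re with Re = ρVD/μ, so Darcy-Weisbach reduces to ΔP = 32μLV/D². Solving for V: V = ΔP·D²/(32μL) = 3.3e+04·(0.126)²/(32·0.686·3.51) = 6.799 m/s.
Check: Re = ρVD/μ = 1260·6.799·0.126/0.686 = 1574 < 2300, so the laminar assumption holds.

V ≈ 6.80 m/s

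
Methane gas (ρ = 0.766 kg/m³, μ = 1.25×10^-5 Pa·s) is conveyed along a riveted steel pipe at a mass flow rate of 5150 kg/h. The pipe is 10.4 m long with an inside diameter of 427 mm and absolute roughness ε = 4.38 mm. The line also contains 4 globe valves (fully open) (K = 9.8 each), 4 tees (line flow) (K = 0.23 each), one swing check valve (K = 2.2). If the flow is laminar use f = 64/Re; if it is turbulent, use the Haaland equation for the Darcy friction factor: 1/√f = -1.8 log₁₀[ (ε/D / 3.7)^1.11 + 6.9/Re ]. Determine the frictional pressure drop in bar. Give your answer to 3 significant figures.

ṁ = 5150 kg/h = 5150/3600 = 1.431 kg/s.
A = πD²/4 = π(0.427)²/4 = 0.1432 m²; mean velocity V = ṁ/(ρA) = 1.431/(0.766 · 0.1432) = 13.04 m/s.
Reynolds number Re = ρVD/μ = 0.766 · 13.04 · 0.427 / 1.25e-05 = 3.413e+05.
Re > 4000 → turbulent. Relative roughness ε/D = 0.00438/0.427 = 0.0103. Haaland: 1/√f = -1.8 log₁₀[(0.0103/3.7)^1.11 + 6.9/3.413e+05] = -1.8 log₁₀[0.00145 + 2.02e-05] = 5.098, so f = 0.03847.
Total minor-loss coefficient ΣK = 4·9.8 + 4·0.23 + 1·2.2 = 42.3.
ΔP = [f·L/D + ΣK]·(ρV²/2) = [0.03847·10.4/0.427 + 42.3]·(0.766·13.04²/2) = [0.937 + 42.3]·65.14 = 2818 Pa.
ΔP = 2818 Pa = 0.0282 bar.

ΔP ≈ 0.0282 bar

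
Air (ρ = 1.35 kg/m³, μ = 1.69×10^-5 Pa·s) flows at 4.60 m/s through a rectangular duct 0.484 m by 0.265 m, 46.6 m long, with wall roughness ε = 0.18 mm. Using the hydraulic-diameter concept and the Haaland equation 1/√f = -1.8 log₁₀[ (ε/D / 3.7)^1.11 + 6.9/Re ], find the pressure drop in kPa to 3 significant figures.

Hydraulic diameter D_h = 4A/P = 4·(0.484·0.265)/(2·(0.484+0.265)) = 0.513/1.498 = 0.3425 m.
Re = ρVD_h/μ = 1.35·4.6·0.3425/1.69e-05 = 1.258e+05.
ε/D_h = 0.00018/0.3425 = 0.000526; Haaland gives 1/√f = -1.8 log₁₀[5.36e-05+5.48e-05] = 7.137, so f = 0.01963.
ΔP = f(L/D_h)(ρV²/2) = 0.01963·46.6/0.3425·14.28 = 38.16 Pa.
ΔP = 0.0382 kPa.

ΔP ≈ 0.0382 kPa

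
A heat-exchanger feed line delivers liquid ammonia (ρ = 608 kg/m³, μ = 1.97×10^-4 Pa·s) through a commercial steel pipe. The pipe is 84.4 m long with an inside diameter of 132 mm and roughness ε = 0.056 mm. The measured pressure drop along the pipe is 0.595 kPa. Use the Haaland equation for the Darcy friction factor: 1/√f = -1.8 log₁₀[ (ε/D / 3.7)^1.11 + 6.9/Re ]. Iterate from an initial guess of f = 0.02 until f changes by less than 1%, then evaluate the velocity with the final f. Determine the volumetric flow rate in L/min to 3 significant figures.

Q ≈ 333 L/min

Rearranging Darcy-Weisbach: V = √(2·ΔP·D/(f·L·ρ)). With ε/D = 5.6e-05/0.132 = 0.000424, iterate starting from f = 0.02:
  f = 0.02 → V = √(2·595·0.132/(0.02·84.4·608)) = 0.3912 m/s; Re = ρVD/μ = 1.594e+05; f → 0.01865
  f = 0.01865 → V = 0.4051 m/s; Re = 1.65e+05; f → 0.01858
Converged (Δf/f < 1%). With the final f = 0.01858: V = √(2·595·0.132/(0.01858·84.4·608)) = 0.4059 m/s.
Q = V·A = 0.4059·(π/4·0.132²) = 0.005554 m³/s = 333 L/min.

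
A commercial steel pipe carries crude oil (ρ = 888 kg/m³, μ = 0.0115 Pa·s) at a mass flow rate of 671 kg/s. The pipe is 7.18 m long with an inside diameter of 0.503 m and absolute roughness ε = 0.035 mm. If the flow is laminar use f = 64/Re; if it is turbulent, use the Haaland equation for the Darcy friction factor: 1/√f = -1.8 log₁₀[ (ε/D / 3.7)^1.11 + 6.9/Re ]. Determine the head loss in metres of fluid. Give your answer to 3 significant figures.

A = πD²/4 = π(0.503)²/4 = 0.1987 m²; mean velocity V = ṁ/(ρA) = 671/(888 · 0.1987) = 3.803 m/s.
Reynolds number Re = ρVD/μ = 888 · 3.803 · 0.503 / 0.0115 = 1.477e+05.
Re > 4000 → turbulent. Relative roughness ε/D = 3.5e-05/0.503 = 6.96e-05. Haaland: 1/√f = -1.8 log₁₀[(6.96e-05/3.7)^1.11 + 6.9/1.477e+05] = -1.8 log₁₀[5.68e-06 + 4.67e-05] = 7.705, so f = 0.01684.
Darcy-Weisbach: ΔP = f(L/D)(ρV²/2) = 0.01684·(7.18/0.503)·(888·3.803²/2) = 0.01684·14.27·6420 = 1544 Pa.
Head loss h_f = ΔP/(ρg) = 1544/(888·9.81) = 0.177 m.

h_f ≈ 0.177 m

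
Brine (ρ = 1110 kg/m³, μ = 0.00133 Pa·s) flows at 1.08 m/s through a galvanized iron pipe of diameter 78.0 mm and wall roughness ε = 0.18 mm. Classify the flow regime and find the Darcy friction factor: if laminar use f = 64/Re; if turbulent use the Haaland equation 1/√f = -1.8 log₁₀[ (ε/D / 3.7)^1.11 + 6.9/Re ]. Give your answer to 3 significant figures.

f ≈ 0.0263

Re = ρVD/μ = 1110·1.08·0.078/0.00133 = 7.031e+04.
Re > 4000 → turbulent. ε/D = 0.00018/0.078 = 0.00231; Haaland: 1/√f = -1.8 log₁₀[0.000277 + 9.81e-05] = 6.167, so f = 0.0263.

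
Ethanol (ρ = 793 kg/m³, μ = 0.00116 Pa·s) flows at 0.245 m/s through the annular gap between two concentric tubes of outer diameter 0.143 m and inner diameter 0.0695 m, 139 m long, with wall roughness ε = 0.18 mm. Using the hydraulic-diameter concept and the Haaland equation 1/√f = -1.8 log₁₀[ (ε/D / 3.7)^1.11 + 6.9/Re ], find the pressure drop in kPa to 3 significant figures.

Hydraulic diameter D_h = 4A/P = D_o - D_i = 0.143 - 0.0695 = 0.0735 m.
Re = ρVD_h/μ = 793·0.245·0.0735/0.00116 = 1.231e+04.
ε/D_h = 0.00018/0.0735 = 0.00245; Haaland gives 1/√f = -1.8 log₁₀[0.000296+0.000561] = 5.521, so f = 0.0328.
ΔP = f(L/D_h)(ρV²/2) = 0.0328·139/0.0735·23.8 = 1476 Pa.
ΔP = 1.48 kPa.

ΔP ≈ 1.48 kPa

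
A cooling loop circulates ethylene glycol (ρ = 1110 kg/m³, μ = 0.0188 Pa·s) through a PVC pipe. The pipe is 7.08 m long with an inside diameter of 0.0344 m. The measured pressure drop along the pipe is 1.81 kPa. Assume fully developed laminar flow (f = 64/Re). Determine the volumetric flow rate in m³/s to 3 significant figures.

For laminar flow, f = 64/Re with Re = ρVD/μ, so Darcy-Weisbach reduces to ΔP = 32μLV/D². Solving for V: V = ΔP·D²/(32μL) = 1810·(0.0344)²/(32·0.0188·7.08) = 0.5029 m/s.
Check: Re = ρVD/μ = 1110·0.5029·0.0344/0.0188 = 1021 < 2300, so the laminar assumption holds.
Q = V·A = 0.5029·(π/4·0.0344²) = 0.0004674 m³/s = 4.67×10^-4 m³/s.

Q ≈ 4.67×10^-4 m³/s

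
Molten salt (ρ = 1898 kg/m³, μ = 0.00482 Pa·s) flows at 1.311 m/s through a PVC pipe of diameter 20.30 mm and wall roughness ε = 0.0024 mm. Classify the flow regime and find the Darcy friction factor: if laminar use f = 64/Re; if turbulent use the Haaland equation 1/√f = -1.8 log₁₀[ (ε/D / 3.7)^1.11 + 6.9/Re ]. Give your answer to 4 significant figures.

Re = ρVD/μ = 1898·1.311·0.0203/0.00482 = 1.048e+04.
Re > 4000 → turbulent. ε/D = 2.4e-06/0.0203 = 0.000118; Haaland: 1/√f = -1.8 log₁₀[1.02e-05 + 0.000658] = 5.715, so f = 0.03062.

f ≈ 0.03062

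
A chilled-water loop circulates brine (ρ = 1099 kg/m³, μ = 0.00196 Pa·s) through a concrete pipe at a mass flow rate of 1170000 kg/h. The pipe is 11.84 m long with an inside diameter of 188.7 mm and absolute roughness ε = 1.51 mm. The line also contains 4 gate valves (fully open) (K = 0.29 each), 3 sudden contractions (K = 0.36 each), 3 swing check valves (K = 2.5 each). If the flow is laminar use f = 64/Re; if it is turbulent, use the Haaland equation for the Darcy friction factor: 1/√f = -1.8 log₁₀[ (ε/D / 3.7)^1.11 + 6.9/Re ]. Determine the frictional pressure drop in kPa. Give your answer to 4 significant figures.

ΔP ≈ 734.7 kPa

ṁ = 1170000 kg/h = 1170000/3600 = 325 kg/s.
A = πD²/4 = π(0.1887)²/4 = 0.02797 m²; mean velocity V = ṁ/(ρA) = 325/(1099 · 0.02797) = 10.57 m/s.
Reynolds number Re = ρVD/μ = 1099 · 10.57 · 0.1887 / 0.00196 = 1.119e+06.
Re > 4000 → turbulent. Relative roughness ε/D = 0.00151/0.1887 = 0.008. Haaland: 1/√f = -1.8 log₁₀[(0.008/3.7)^1.11 + 6.9/1.119e+06] = -1.8 log₁₀[0.0011 + 6.17e-06] = 5.32, so f = 0.03533.
Total minor-loss coefficient ΣK = 4·0.29 + 3·0.36 + 3·2.5 = 9.74.
ΔP = [f·L/D + ΣK]·(ρV²/2) = [0.03533·11.84/0.1887 + 9.74]·(1099·10.57²/2) = [2.217 + 9.74]·6.144e+04 = 7.347e+05 Pa.
ΔP = 7.347e+05 Pa = 734.7 kPa.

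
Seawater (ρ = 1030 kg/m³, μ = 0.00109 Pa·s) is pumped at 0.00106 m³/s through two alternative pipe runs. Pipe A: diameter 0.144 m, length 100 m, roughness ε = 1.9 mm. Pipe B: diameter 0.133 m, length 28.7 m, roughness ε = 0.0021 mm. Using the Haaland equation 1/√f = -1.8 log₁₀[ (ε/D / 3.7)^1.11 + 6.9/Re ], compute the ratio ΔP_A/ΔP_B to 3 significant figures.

Pipe A: V = Q/A = 0.00106/0.01629 = 0.06509 m/s; Re = 8857; ε/D = 0.0132; Haaland → f = 0.04676; ΔP_A = f(L/D)(ρV²/2) = 70.85 Pa.
Pipe B: V = Q/A = 0.00106/0.01389 = 0.0763 m/s; Re = 9589; ε/D = 1.58e-05; Haaland → f = 0.03126; ΔP_B = f(L/D)(ρV²/2) = 20.22 Pa.
ΔP_A/ΔP_B = 70.85/20.22 = 3.50.

ΔP_A/ΔP_B ≈ 3.50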